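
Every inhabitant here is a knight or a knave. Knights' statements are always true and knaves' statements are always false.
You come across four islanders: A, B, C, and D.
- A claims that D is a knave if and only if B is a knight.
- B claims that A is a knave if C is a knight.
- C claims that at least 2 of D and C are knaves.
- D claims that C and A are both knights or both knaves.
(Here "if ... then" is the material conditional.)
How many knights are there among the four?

The unique consistent assignment is A=knave, B=knight, C=knave, D=knight.
That has 2 knights.

2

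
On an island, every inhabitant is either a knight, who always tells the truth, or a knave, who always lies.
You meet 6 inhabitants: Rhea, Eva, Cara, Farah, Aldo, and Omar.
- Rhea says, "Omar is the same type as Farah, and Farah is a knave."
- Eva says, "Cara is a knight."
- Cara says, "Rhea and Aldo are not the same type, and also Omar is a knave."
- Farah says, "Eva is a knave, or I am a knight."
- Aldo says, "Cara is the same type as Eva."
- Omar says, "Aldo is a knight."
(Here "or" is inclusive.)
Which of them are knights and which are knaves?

Rhea is a knave, Eva is a knave, Cara is a knave, Farah is a knight, Aldo is a knight, and Omar is a knight.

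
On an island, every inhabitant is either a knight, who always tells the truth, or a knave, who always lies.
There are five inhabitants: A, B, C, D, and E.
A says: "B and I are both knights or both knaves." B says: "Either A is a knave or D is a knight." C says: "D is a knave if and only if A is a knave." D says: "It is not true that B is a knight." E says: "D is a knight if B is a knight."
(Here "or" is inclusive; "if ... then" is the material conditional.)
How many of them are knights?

The unique consistent assignment is A=knave, B=knight, C=knight, D=knave, E=knave.
That has 2 knights.

2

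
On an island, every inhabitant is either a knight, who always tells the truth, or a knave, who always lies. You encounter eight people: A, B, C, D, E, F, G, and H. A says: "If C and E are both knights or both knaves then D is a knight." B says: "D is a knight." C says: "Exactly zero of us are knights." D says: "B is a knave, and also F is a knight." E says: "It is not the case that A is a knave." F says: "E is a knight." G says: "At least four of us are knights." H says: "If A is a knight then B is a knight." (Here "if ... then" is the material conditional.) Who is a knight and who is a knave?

A is a knave, B is a knave, C is a knave, D is a knave, E is a knave, F is a knave, G is a knave, and H is a knight.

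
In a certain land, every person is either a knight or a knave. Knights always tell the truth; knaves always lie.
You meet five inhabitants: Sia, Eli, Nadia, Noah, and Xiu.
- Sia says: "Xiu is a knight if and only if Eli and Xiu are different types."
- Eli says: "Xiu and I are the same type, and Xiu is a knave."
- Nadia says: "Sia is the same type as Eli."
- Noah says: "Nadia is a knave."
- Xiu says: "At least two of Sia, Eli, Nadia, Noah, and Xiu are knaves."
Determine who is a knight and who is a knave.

As a knight, Sia's statement "Xiu is a knight if and only if Eli and Xiu are different types" should be true; it is.
Eli (knave): "Xiu and I are the same type, and Xiu is a knave" — false. ✓
Nadia (knave): "Sia is the same type as Eli" — false. ✓
Noah is a knight, so "Nadia is a knave" must be true — and it is.
As a knight, Xiu's statement "at least two of Sia, Eli, Nadia, Noah, and Xiu are knaves" should be true; it is.

Sia is a knight, Eli is a knave, Nadia is a knave, Noah is a knight, and Xiu is a knight.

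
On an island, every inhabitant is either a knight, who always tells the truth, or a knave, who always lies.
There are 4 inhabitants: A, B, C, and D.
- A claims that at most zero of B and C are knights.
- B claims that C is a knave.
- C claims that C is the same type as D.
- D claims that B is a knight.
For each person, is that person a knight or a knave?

A is a knave, B is a knight, C is a knave, and D is a knight.

A is a knave, so "at most zero of B and C are knights" must be False — and it is.
As a knight, B's statement "C is a knave" should be True; it is.
C (knave): "C is the same type as D" — False. ✓
D (knight): "B is a knight" — True. ✓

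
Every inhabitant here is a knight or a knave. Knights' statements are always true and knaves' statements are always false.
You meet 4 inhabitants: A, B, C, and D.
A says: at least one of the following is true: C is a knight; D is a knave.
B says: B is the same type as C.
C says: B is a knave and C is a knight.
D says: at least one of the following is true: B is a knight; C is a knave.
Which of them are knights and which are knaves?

Knights: A and C. Knaves: B and D.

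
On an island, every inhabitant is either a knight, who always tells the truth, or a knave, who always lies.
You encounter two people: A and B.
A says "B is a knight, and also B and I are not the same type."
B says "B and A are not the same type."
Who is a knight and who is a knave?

Knights: none. Knaves: A and B.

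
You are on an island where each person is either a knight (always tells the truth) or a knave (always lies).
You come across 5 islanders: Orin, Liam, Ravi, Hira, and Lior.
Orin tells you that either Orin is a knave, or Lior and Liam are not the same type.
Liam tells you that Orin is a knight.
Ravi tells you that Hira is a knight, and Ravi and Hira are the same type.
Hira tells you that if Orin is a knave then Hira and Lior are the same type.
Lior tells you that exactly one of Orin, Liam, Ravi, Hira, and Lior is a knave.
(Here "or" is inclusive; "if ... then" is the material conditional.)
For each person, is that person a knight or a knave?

Orin is a knight, Liam is a knight, Ravi is a knave, Hira is a knight, and Lior is a knave.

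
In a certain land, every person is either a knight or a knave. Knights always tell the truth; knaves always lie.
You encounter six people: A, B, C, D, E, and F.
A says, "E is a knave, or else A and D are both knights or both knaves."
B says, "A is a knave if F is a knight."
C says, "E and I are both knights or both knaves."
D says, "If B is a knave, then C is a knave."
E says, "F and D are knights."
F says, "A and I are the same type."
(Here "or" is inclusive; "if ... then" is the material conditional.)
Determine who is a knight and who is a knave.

A is a knight, B is a knave, C is a knave, D is a knight, E is a knight, and F is a knight.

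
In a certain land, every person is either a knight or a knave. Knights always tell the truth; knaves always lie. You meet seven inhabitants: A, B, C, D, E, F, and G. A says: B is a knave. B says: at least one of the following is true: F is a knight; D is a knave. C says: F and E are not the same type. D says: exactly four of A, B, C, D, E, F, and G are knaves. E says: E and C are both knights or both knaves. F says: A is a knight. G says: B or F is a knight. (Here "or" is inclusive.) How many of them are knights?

4

The unique consistent assignment is A=knave, B=knight, C=knight, D=knave, E=knight, F=knave, G=knight.
That has 4 knights.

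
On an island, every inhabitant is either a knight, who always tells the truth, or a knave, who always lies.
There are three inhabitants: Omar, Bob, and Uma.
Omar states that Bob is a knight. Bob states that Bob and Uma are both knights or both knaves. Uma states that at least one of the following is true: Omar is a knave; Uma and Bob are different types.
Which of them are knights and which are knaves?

Omar is a knave, Bob is a knave, and Uma is a knight.

Omar is a knave, so "Bob is a knight" must be False — and it is.
Since Bob is a knave, "Bob and Uma are both knights or both knaves" needs to be False, which holds.
Uma (knight): "at least one of the following is true: Omar is a knave; Uma and Bob are different types" — true. ✓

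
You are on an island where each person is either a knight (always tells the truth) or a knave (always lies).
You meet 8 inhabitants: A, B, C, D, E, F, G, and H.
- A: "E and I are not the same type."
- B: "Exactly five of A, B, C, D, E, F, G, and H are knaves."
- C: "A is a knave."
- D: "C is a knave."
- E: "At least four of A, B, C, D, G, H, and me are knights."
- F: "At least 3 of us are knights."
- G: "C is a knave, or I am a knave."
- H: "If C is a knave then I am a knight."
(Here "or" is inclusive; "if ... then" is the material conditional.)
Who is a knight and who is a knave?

A is a knight; "E and I are not the same type" is true, as required.
As a knave, B's statement "exactly five of A, B, C, D, E, F, G, and H are knaves" should be False; it is.
C is a knave, and the claim "A is a knave" is indeed False.
D is a knight; "C is a knave" is true, as required.
As a knave, E's statement "at least four of A, B, C, D, G, H, and me are knights" should be False; it is.
As a knight, F's statement "at least 3 of us are knights" should be true; it is.
G is a knight, and the claim "C is a knave, or I am a knave" is indeed true.
H is a knave; "if C is a knave then I am a knight" is False, as required.

A is a knight, B is a knave, C is a knave, D is a knight, E is a knave, F is a knight, G is a knight, and H is a knave.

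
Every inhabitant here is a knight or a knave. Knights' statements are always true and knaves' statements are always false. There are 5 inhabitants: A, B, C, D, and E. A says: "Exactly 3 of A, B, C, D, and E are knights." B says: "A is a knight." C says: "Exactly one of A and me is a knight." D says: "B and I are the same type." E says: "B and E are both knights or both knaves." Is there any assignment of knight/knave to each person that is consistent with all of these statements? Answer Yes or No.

No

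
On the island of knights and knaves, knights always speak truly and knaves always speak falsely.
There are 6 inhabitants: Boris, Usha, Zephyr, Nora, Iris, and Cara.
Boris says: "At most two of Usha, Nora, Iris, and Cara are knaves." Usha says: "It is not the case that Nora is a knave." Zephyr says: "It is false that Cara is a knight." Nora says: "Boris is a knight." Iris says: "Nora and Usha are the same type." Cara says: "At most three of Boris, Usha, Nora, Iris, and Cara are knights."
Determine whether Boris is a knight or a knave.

Boris is a knight.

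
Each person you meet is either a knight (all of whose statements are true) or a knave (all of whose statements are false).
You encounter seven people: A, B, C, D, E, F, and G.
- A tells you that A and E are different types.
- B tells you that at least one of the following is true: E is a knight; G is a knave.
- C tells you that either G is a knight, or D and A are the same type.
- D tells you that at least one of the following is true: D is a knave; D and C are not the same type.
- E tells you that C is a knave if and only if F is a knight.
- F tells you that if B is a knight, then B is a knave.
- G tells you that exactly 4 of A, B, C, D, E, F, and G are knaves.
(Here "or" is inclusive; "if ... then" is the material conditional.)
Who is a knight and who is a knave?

A is a knave, B is a knight, C is a knave, D is a knight, E is a knave, F is a knave, and G is a knave.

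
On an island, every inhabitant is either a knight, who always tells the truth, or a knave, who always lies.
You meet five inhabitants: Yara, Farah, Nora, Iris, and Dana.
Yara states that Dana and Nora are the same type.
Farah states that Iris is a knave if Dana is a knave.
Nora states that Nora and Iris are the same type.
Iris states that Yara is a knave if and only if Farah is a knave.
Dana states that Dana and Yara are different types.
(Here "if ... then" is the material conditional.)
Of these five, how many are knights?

2

The unique consistent assignment is Yara=knave, Farah=knave, Nora=knight, Iris=knight, Dana=knave.
That has 2 knights.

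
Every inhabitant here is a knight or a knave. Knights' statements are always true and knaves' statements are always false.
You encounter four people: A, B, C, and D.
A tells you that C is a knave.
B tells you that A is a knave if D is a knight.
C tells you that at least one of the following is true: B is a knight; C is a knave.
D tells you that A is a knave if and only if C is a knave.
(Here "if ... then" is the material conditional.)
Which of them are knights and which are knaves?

A is a knave, B is a knight, C is a knight, and D is a knave.

A (knave): "C is a knave" — False. ✓
B is a knight; "A is a knave if D is a knight" is True, as required.
C (knight): "at least one of the following is true: B is a knight; C is a knave" — True. ✓
As a knave, D's statement "A is a knave if and only if C is a knave" should be False; it is.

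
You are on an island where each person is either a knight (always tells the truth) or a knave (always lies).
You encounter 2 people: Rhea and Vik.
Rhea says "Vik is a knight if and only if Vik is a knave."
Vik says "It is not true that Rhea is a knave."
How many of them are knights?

0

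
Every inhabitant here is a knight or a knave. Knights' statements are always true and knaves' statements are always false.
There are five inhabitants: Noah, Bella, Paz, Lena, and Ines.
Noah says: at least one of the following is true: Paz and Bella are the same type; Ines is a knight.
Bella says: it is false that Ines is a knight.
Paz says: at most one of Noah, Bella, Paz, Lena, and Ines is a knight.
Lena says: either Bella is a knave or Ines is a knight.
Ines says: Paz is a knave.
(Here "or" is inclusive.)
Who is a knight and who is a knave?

Noah is a knight, and the claim "at least one of the following is true: Paz and Bella are the same type; Ines is a knight" is indeed true.
Bella (knave): "it is false that Ines is a knight" — False. ✓
Paz is a knave, and the claim "at most one of Noah, Bella, Paz, Lena, and Ines is a knight" is indeed False.
Since Lena is a knight, "either Bella is a knave or Ines is a knight" needs to be true, which holds.
Ines (knight): "Paz is a knave" — true. ✓

Knights: Noah, Lena, and Ines. Knaves: Bella and Paz.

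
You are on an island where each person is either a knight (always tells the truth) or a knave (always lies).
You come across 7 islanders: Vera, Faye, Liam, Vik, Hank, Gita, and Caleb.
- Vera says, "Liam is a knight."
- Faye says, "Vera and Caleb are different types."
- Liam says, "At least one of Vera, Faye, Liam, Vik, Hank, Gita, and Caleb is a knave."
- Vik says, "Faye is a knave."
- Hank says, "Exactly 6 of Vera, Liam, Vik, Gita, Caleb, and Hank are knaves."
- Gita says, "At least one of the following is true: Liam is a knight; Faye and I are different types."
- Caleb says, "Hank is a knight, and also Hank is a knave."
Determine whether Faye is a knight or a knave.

Consistent assignments: {Vera=knight, Faye=knight, Liam=knight, Vik=knave, Hank=knave, Gita=knight, Caleb=knave}
In every consistent assignment, Faye is a knight.

Faye is a knight.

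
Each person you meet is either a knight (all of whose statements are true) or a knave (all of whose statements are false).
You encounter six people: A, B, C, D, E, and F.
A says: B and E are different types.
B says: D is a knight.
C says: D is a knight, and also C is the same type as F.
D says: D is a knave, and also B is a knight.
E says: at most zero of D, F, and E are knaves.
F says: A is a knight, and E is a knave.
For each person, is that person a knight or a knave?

Knights: none. Knaves: A, B, C, D, E, and F.

Since A is a knave, "B and E are different types" needs to be false, which holds.
Since B is a knave, "D is a knight" needs to be false, which holds.
C is a knave; "D is a knight, and also C is the same type as F" is false, as required.
Since D is a knave, "D is a knave, and also B is a knight" needs to be false, which holds.
E is a knave, and the claim "at most zero of D, F, and E are knaves" is indeed false.
Since F is a knave, "A is a knight, and E is a knave" needs to be false, which holds.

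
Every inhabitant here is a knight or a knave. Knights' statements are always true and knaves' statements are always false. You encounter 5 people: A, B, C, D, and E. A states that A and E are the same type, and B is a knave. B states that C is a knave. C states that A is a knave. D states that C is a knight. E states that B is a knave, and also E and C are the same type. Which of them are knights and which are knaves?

Knights: C, D, and E. Knaves: A and B.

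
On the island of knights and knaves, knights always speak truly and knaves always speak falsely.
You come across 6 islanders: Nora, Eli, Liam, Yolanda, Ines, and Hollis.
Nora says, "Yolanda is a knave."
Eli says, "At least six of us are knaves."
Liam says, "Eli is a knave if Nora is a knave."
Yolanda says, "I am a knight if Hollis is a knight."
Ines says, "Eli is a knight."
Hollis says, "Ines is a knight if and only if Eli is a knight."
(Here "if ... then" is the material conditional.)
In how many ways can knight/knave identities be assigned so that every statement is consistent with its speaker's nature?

2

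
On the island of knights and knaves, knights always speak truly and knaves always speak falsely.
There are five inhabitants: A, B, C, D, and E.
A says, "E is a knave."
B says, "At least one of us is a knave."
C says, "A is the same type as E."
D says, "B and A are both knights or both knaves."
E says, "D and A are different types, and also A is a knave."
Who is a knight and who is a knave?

A is a knight, B is a knight, C is a knave, D is a knight, and E is a knave.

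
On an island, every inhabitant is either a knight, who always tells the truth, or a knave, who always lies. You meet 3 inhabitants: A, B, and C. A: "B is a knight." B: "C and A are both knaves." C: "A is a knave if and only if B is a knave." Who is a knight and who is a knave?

A is a knave, B is a knave, and C is a knight.

A is a knave, so "B is a knight" must be False — and it is.
B is a knave; "C and A are both knaves" is False, as required.
C (knight): "A is a knave if and only if B is a knave" — True. ✓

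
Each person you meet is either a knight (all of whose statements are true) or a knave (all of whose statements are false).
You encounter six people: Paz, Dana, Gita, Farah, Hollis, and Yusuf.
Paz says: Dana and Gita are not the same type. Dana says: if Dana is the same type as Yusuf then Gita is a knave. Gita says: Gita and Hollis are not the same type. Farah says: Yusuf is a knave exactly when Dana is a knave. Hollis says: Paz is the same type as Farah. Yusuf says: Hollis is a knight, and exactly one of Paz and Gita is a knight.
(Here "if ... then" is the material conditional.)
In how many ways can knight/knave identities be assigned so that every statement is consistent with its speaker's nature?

1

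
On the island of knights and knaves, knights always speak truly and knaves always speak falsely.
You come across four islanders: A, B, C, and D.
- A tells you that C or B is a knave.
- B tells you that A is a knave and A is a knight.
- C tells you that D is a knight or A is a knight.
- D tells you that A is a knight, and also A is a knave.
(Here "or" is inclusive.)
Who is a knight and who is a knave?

Knights: A and C. Knaves: B and D.

A (knight): "C or B is a knave" — true. ✓
Since B is a knave, "A is a knave and A is a knight" needs to be false, which holds.
C is a knight, so "D is a knight or A is a knight" must be true — and it is.
D (knave): "A is a knight, and also A is a knave" — false. ✓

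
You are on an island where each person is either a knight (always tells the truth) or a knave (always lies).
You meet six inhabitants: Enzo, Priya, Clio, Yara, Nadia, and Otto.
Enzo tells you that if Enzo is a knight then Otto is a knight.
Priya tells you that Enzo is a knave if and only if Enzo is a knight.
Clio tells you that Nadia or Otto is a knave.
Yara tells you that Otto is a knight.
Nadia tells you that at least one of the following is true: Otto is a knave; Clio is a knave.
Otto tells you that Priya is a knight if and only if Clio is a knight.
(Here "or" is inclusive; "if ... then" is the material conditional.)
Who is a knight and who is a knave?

Enzo is a knight, Priya is a knave, Clio is a knave, Yara is a knight, Nadia is a knight, and Otto is a knight.

Enzo (knight): "if Enzo is a knight then Otto is a knight" — true. ✓
Priya is a knave, so "Enzo is a knave if and only if Enzo is a knight" must be False — and it is.
Clio (knave): "Nadia or Otto is a knave" — False. ✓
Yara is a knight; "Otto is a knight" is true, as required.
As a knight, Nadia's statement "at least one of the following is true: Otto is a knave; Clio is a knave" should be true; it is.
Otto is a knight, so "Priya is a knight if and only if Clio is a knight" must be true — and it is.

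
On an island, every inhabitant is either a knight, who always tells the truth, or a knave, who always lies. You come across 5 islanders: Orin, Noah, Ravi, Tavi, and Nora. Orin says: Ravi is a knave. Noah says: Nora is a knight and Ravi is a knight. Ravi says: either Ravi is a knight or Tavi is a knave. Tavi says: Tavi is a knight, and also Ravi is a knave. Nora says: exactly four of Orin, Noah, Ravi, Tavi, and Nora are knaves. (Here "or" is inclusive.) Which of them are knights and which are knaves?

Knights: Orin and Tavi. Knaves: Noah, Ravi, and Nora.

Orin is a knight; "Ravi is a knave" is true, as required.
As a knave, Noah's statement "Nora is a knight and Ravi is a knight" should be false; it is.
Ravi is a knave, and the claim "either Ravi is a knight or Tavi is a knave" is indeed false.
Tavi is a knight; "Tavi is a knight, and also Ravi is a knave" is true, as required.
As a knave, Nora's statement "exactly four of Orin, Noah, Ravi, Tavi, and Nora are knaves" should be false; it is.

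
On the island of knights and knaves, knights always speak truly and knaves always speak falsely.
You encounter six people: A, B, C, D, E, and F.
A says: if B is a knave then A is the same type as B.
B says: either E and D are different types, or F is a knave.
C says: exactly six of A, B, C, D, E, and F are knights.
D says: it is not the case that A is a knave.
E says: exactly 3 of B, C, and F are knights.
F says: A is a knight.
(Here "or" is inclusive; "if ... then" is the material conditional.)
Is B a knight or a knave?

B is a knight.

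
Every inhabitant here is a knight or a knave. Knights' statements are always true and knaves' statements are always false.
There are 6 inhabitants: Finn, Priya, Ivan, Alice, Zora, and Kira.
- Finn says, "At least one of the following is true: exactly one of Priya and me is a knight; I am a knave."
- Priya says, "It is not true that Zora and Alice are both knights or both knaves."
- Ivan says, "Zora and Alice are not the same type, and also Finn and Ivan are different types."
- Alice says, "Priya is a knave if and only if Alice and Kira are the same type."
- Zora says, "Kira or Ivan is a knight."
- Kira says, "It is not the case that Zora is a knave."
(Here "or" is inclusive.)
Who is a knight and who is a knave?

Finn is a knight, Priya is a knave, Ivan is a knave, Alice is a knight, Zora is a knight, and Kira is a knight.

Finn is a knight; "at least one of the following is true: exactly one of Priya and me is a knight; I am a knave" is True, as required.
As a knave, Priya's statement "it is not true that Zora and Alice are both knights or both knaves" should be False; it is.
As a knave, Ivan's statement "Zora and Alice are not the same type, and also Finn and Ivan are different types" should be False; it is.
Alice is a knight; "Priya is a knave if and only if Alice and Kira are the same type" is True, as required.
Since Zora is a knight, "Kira or Ivan is a knight" needs to be True, which holds.
Kira (knight): "it is not the case that Zora is a knave" — True. ✓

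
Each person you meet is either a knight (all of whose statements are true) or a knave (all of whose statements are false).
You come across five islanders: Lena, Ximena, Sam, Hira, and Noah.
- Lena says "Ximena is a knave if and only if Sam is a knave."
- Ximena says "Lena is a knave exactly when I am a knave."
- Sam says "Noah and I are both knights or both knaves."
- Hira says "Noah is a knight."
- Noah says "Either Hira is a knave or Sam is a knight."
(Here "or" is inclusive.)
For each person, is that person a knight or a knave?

Lena is a knight, Ximena is a knight, Sam is a knight, Hira is a knight, and Noah is a knight.

Lena (knight): "Ximena is a knave if and only if Sam is a knave" — true. ✓
Ximena is a knight; "Lena is a knave exactly when I am a knave" is true, as required.
Since Sam is a knight, "Noah and I are both knights or both knaves" needs to be true, which holds.
Hira (knight): "Noah is a knight" — true. ✓
Noah (knight): "either Hira is a knave or Sam is a knight" — true. ✓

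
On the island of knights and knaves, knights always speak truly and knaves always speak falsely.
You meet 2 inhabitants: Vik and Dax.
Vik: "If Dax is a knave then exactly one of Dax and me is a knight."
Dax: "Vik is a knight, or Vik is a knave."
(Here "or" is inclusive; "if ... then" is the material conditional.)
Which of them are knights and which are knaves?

Vik is a knight and Dax is a knight.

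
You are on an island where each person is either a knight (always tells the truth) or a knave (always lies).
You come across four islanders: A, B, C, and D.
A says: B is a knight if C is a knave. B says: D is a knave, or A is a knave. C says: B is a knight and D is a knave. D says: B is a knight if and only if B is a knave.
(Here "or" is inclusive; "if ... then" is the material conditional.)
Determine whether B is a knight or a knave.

B is a knight.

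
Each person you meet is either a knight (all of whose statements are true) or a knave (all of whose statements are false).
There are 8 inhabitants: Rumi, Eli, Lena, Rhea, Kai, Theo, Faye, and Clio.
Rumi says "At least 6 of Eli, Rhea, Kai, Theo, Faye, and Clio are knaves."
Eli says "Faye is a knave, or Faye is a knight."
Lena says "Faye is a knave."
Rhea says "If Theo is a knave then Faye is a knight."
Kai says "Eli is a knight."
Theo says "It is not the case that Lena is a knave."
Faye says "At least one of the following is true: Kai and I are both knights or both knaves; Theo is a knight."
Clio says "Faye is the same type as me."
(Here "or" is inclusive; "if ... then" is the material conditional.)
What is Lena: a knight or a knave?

Lena is a knave.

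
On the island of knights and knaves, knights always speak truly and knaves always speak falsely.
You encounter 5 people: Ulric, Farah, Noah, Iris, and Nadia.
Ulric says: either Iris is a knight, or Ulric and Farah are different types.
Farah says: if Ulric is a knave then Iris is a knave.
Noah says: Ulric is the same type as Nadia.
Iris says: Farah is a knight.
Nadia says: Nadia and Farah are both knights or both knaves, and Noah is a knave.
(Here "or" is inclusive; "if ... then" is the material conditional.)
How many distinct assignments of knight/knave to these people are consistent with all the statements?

1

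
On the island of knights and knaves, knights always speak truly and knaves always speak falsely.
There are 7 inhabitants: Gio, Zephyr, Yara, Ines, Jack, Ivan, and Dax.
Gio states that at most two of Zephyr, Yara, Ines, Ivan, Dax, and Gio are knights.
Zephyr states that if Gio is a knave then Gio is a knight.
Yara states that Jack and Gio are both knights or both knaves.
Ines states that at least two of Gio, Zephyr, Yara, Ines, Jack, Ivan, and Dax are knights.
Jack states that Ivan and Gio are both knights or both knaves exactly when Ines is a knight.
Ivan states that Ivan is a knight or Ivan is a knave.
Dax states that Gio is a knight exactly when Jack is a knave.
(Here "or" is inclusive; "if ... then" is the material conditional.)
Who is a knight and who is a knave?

Gio is a knave; "at most two of Zephyr, Yara, Ines, Ivan, Dax, and Gio are knights" is False, as required.
Since Zephyr is a knave, "if Gio is a knave then Gio is a knight" needs to be False, which holds.
Yara is a knight, so "Jack and Gio are both knights or both knaves" must be True — and it is.
As a knight, Ines's statement "at least two of Gio, Zephyr, Yara, Ines, Jack, Ivan, and Dax are knights" should be True; it is.
Jack is a knave; "Ivan and Gio are both knights or both knaves exactly when Ines is a knight" is False, as required.
Since Ivan is a knight, "Ivan is a knight or Ivan is a knave" needs to be True, which holds.
As a knave, Dax's statement "Gio is a knight exactly when Jack is a knave" should be False; it is.

Knights: Yara, Ines, and Ivan. Knaves: Gio, Zephyr, Jack, and Dax.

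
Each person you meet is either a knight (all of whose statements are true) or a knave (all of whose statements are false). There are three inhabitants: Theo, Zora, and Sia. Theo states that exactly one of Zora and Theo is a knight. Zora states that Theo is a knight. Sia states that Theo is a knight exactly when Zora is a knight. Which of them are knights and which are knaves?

Theo is a knave, Zora is a knave, and Sia is a knight.

Theo (knave): "exactly one of Zora and Theo is a knight" — false. ✓
Zora (knave): "Theo is a knight" — false. ✓
Sia (knight): "Theo is a knight exactly when Zora is a knight" — True. ✓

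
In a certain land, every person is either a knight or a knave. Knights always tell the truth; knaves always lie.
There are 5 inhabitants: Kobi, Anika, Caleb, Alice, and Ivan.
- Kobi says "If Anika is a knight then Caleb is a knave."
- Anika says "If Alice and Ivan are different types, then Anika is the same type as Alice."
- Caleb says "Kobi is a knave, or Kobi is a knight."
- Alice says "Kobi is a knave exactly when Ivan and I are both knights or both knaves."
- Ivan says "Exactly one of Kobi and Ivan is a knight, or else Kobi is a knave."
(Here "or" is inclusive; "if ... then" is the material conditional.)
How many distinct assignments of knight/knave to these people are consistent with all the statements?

1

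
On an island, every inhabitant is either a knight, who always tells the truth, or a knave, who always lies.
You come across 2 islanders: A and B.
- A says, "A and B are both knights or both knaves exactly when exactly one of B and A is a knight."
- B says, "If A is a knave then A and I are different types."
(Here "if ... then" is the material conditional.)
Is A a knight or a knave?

Consistent assignments: {A=knave, B=knight}; {A=knave, B=knave}
In every consistent assignment, A is a knave.

A is a knave.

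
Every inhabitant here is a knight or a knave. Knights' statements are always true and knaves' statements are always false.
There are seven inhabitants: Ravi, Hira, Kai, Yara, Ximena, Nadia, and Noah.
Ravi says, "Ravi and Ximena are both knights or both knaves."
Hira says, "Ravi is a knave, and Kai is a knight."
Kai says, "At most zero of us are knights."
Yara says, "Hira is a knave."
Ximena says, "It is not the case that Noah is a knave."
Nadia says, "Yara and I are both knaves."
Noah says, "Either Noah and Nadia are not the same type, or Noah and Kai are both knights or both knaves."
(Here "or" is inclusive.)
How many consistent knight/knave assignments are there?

Consistent assignments:
  Ravi=knight, Hira=knave, Kai=knave, Yara=knight, Ximena=knight, Nadia=knave, Noah=knight
  Ravi=knave, Hira=knave, Kai=knave, Yara=knight, Ximena=knight, Nadia=knave, Noah=knight

2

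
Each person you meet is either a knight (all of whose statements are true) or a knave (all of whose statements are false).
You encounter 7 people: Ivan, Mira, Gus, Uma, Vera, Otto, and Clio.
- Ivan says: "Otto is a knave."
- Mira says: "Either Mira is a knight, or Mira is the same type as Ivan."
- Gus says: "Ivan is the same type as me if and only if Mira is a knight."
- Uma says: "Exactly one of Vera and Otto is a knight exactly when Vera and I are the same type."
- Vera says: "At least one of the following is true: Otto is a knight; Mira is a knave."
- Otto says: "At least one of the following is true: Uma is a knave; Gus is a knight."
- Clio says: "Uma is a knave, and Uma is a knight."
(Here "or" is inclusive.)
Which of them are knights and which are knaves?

Ivan is a knight, Mira is a knight, Gus is a knave, Uma is a knight, Vera is a knave, Otto is a knave, and Clio is a knave.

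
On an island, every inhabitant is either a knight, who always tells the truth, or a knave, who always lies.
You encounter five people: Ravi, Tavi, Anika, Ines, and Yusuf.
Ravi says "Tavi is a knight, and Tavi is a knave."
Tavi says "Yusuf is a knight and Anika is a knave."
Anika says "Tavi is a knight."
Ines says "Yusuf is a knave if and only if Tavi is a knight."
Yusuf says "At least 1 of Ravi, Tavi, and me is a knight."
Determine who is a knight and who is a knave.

Suppose Ravi is a knight. Then Ravi's statement "Tavi is a knight, and Tavi is a knave" would have to be true. Checking the 16 ways to assign the others, none is consistent with every speaker.
(For instance, with Tavi=knave, Anika=knave, Ines=knave, Yusuf=knave, Ravi's claim "Tavi is a knight, and Tavi is a knave" comes out false where it would need to be true.)
So Ravi must be a knave, making "Tavi is a knight, and Tavi is a knave" false. Taking Ravi=knave, Tavi=knave, Anika=knave, Ines=knave, Yusuf=knave, each remaining statement checks out:
  Tavi (knave): "Yusuf is a knight and Anika is a knave" — false. ✓
  Anika (knave): "Tavi is a knight" — false. ✓
  Ines (knave): "Yusuf is a knave if and only if Tavi is a knight" — false. ✓
  Yusuf (knave): "at least 1 of Ravi, Tavi, and me is a knight" — false. ✓
This is the unique consistent assignment.

Ravi is a knave, Tavi is a knave, Anika is a knave, Ines is a knave, and Yusuf is a knave.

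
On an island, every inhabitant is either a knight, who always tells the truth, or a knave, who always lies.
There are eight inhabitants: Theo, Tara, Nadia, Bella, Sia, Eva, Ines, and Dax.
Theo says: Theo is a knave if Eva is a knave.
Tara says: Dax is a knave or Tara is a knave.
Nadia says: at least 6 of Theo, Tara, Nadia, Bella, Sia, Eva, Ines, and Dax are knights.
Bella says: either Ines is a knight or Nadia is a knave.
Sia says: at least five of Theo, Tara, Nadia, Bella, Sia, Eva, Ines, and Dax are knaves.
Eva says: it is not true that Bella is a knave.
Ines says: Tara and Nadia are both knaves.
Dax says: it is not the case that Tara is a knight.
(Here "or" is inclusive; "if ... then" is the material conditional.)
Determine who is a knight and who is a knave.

Theo is a knight, Tara is a knight, Nadia is a knave, Bella is a knight, Sia is a knave, Eva is a knight, Ines is a knave, and Dax is a knave.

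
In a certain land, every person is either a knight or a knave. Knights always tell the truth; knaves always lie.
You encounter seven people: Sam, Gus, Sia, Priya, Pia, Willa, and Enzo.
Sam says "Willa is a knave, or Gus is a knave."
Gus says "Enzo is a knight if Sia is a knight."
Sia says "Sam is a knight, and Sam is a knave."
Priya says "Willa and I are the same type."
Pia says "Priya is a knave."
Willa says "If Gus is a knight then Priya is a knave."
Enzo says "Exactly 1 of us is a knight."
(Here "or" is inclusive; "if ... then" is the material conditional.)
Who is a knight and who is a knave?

Sam is a knave, Gus is a knight, Sia is a knave, Priya is a knave, Pia is a knight, Willa is a knight, and Enzo is a knave.

Sam is a knave, so "Willa is a knave, or Gus is a knave" must be False — and it is.
Gus is a knight, so "Enzo is a knight if Sia is a knight" must be true — and it is.
Sia is a knave; "Sam is a knight, and Sam is a knave" is False, as required.
Priya is a knave, and the claim "Willa and I are the same type" is indeed False.
Since Pia is a knight, "Priya is a knave" needs to be true, which holds.
Willa (knight): "if Gus is a knight then Priya is a knave" — true. ✓
Since Enzo is a knave, "exactly 1 of us is a knight" needs to be False, which holds.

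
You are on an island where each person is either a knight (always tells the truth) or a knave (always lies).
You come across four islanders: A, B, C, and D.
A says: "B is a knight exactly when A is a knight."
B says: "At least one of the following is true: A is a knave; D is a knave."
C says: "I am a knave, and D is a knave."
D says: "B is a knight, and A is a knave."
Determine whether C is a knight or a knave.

C is a knave.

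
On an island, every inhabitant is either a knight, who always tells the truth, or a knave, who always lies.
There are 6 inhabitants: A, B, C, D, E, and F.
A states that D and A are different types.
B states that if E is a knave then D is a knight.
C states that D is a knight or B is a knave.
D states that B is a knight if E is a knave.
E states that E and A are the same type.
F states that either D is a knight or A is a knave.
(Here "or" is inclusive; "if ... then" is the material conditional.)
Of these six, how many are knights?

2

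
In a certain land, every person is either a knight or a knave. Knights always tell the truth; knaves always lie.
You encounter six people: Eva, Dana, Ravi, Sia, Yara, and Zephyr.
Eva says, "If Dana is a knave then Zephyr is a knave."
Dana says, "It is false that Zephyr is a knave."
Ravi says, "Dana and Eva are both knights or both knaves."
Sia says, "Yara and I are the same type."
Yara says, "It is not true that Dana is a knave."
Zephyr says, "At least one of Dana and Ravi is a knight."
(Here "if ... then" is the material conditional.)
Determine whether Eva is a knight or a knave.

Consistent assignments: {Eva=knight, Dana=knight, Ravi=knight, Sia=knight, Yara=knight, Zephyr=knight}; {Eva=knight, Dana=knight, Ravi=knight, Sia=knave, Yara=knight, Zephyr=knight}
In every consistent assignment, Eva is a knight.

Eva is a knight.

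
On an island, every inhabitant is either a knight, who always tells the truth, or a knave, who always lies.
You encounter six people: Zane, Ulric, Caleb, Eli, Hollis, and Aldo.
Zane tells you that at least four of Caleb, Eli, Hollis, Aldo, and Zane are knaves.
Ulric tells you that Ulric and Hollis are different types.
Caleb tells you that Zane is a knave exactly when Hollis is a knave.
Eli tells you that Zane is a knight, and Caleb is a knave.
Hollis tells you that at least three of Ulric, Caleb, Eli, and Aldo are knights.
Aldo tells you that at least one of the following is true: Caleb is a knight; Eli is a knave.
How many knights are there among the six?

The unique consistent assignment is Zane=knave, Ulric=knave, Caleb=knight, Eli=knave, Hollis=knave, Aldo=knight.
That has 2 knights.

2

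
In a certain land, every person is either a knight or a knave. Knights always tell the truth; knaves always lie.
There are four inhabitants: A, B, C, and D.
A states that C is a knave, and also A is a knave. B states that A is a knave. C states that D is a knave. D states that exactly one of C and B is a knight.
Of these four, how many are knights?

The unique consistent assignment is A=knave, B=knight, C=knight, D=knave.
That has 2 knights.

2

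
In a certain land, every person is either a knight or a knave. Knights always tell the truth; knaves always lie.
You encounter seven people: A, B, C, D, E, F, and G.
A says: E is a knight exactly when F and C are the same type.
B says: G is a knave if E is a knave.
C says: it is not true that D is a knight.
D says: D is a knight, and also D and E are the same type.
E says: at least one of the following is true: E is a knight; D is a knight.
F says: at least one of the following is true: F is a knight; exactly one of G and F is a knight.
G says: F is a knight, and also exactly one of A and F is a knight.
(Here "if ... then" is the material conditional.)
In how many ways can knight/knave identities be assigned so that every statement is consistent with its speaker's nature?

6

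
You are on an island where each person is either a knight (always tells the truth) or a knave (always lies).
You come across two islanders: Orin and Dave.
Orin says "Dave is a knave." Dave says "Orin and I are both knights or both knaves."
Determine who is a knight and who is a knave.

Knights: Orin. Knaves: Dave.

Suppose Orin is a knave. Then Orin's statement "Dave is a knave" would have to be false. Checking the 2 ways to assign the others, none is consistent with every speaker.
(For instance, with Dave=knave, Orin's claim "Dave is a knave" comes out true where it would need to be false.)
So Orin must be a knight, making "Dave is a knave" true. Taking Orin=knight, Dave=knave, each remaining statement checks out:
  Dave (knave): "Orin and I are both knights or both knaves" — false. ✓
This is the unique consistent assignment.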